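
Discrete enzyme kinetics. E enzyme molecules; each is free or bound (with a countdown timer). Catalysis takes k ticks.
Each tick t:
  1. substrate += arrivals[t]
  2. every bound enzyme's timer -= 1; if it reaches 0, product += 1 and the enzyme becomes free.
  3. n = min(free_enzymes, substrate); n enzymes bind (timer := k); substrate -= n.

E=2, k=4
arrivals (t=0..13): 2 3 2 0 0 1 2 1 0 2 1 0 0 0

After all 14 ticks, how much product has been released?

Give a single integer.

t=0: arr=2 -> substrate=0 bound=2 product=0
t=1: arr=3 -> substrate=3 bound=2 product=0
t=2: arr=2 -> substrate=5 bound=2 product=0
t=3: arr=0 -> substrate=5 bound=2 product=0
t=4: arr=0 -> substrate=3 bound=2 product=2
t=5: arr=1 -> substrate=4 bound=2 product=2
t=6: arr=2 -> substrate=6 bound=2 product=2
t=7: arr=1 -> substrate=7 bound=2 product=2
t=8: arr=0 -> substrate=5 bound=2 product=4
t=9: arr=2 -> substrate=7 bound=2 product=4
t=10: arr=1 -> substrate=8 bound=2 product=4
t=11: arr=0 -> substrate=8 bound=2 product=4
t=12: arr=0 -> substrate=6 bound=2 product=6
t=13: arr=0 -> substrate=6 bound=2 product=6

Answer: 6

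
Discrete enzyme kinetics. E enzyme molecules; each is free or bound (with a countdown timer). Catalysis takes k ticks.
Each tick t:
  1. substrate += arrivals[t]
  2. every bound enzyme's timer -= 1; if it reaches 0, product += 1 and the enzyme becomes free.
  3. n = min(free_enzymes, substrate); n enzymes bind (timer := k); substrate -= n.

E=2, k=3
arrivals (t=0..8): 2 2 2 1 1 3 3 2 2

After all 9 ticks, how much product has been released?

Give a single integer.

Answer: 4

Derivation:
t=0: arr=2 -> substrate=0 bound=2 product=0
t=1: arr=2 -> substrate=2 bound=2 product=0
t=2: arr=2 -> substrate=4 bound=2 product=0
t=3: arr=1 -> substrate=3 bound=2 product=2
t=4: arr=1 -> substrate=4 bound=2 product=2
t=5: arr=3 -> substrate=7 bound=2 product=2
t=6: arr=3 -> substrate=8 bound=2 product=4
t=7: arr=2 -> substrate=10 bound=2 product=4
t=8: arr=2 -> substrate=12 bound=2 product=4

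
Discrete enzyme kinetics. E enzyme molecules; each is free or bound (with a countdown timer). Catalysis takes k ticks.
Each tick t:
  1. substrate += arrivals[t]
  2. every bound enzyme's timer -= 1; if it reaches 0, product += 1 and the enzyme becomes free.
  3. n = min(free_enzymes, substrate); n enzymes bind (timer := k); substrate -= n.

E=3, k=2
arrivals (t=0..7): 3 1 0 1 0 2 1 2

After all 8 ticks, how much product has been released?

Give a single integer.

Answer: 7

Derivation:
t=0: arr=3 -> substrate=0 bound=3 product=0
t=1: arr=1 -> substrate=1 bound=3 product=0
t=2: arr=0 -> substrate=0 bound=1 product=3
t=3: arr=1 -> substrate=0 bound=2 product=3
t=4: arr=0 -> substrate=0 bound=1 product=4
t=5: arr=2 -> substrate=0 bound=2 product=5
t=6: arr=1 -> substrate=0 bound=3 product=5
t=7: arr=2 -> substrate=0 bound=3 product=7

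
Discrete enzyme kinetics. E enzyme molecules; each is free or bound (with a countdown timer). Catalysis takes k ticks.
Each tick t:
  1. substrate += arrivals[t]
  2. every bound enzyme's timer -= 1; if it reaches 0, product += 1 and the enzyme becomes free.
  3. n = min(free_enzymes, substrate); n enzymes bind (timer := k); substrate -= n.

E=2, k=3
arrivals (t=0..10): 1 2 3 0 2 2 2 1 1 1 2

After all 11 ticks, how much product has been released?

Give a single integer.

Answer: 6

Derivation:
t=0: arr=1 -> substrate=0 bound=1 product=0
t=1: arr=2 -> substrate=1 bound=2 product=0
t=2: arr=3 -> substrate=4 bound=2 product=0
t=3: arr=0 -> substrate=3 bound=2 product=1
t=4: arr=2 -> substrate=4 bound=2 product=2
t=5: arr=2 -> substrate=6 bound=2 product=2
t=6: arr=2 -> substrate=7 bound=2 product=3
t=7: arr=1 -> substrate=7 bound=2 product=4
t=8: arr=1 -> substrate=8 bound=2 product=4
t=9: arr=1 -> substrate=8 bound=2 product=5
t=10: arr=2 -> substrate=9 bound=2 product=6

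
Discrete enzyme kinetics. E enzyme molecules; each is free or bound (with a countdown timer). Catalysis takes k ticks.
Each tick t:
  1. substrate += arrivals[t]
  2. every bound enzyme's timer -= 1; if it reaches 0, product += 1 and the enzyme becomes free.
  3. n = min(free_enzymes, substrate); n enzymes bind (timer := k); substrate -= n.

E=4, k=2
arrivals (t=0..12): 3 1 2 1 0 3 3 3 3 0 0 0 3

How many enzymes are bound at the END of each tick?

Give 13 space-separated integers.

t=0: arr=3 -> substrate=0 bound=3 product=0
t=1: arr=1 -> substrate=0 bound=4 product=0
t=2: arr=2 -> substrate=0 bound=3 product=3
t=3: arr=1 -> substrate=0 bound=3 product=4
t=4: arr=0 -> substrate=0 bound=1 product=6
t=5: arr=3 -> substrate=0 bound=3 product=7
t=6: arr=3 -> substrate=2 bound=4 product=7
t=7: arr=3 -> substrate=2 bound=4 product=10
t=8: arr=3 -> substrate=4 bound=4 product=11
t=9: arr=0 -> substrate=1 bound=4 product=14
t=10: arr=0 -> substrate=0 bound=4 product=15
t=11: arr=0 -> substrate=0 bound=1 product=18
t=12: arr=3 -> substrate=0 bound=3 product=19

Answer: 3 4 3 3 1 3 4 4 4 4 4 1 3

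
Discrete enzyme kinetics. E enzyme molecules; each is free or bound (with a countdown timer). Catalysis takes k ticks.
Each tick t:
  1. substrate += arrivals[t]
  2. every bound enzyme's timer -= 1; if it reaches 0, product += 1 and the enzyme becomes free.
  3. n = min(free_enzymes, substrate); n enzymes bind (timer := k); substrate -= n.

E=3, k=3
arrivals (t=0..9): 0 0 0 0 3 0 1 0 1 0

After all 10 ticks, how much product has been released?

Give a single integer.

Answer: 3

Derivation:
t=0: arr=0 -> substrate=0 bound=0 product=0
t=1: arr=0 -> substrate=0 bound=0 product=0
t=2: arr=0 -> substrate=0 bound=0 product=0
t=3: arr=0 -> substrate=0 bound=0 product=0
t=4: arr=3 -> substrate=0 bound=3 product=0
t=5: arr=0 -> substrate=0 bound=3 product=0
t=6: arr=1 -> substrate=1 bound=3 product=0
t=7: arr=0 -> substrate=0 bound=1 product=3
t=8: arr=1 -> substrate=0 bound=2 product=3
t=9: arr=0 -> substrate=0 bound=2 product=3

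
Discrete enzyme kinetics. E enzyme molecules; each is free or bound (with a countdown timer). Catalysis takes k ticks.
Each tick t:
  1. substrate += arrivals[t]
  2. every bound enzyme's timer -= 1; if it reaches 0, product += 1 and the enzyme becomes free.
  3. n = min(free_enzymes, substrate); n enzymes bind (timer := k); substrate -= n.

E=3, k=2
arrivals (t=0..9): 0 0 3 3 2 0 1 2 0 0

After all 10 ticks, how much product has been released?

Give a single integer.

Answer: 9

Derivation:
t=0: arr=0 -> substrate=0 bound=0 product=0
t=1: arr=0 -> substrate=0 bound=0 product=0
t=2: arr=3 -> substrate=0 bound=3 product=0
t=3: arr=3 -> substrate=3 bound=3 product=0
t=4: arr=2 -> substrate=2 bound=3 product=3
t=5: arr=0 -> substrate=2 bound=3 product=3
t=6: arr=1 -> substrate=0 bound=3 product=6
t=7: arr=2 -> substrate=2 bound=3 product=6
t=8: arr=0 -> substrate=0 bound=2 product=9
t=9: arr=0 -> substrate=0 bound=2 product=9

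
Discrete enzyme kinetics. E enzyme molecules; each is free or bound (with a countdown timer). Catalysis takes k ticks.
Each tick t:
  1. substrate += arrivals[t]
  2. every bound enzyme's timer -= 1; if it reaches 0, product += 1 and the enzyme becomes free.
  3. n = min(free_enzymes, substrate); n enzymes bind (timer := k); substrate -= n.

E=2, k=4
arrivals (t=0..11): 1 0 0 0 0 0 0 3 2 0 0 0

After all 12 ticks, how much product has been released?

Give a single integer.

Answer: 3

Derivation:
t=0: arr=1 -> substrate=0 bound=1 product=0
t=1: arr=0 -> substrate=0 bound=1 product=0
t=2: arr=0 -> substrate=0 bound=1 product=0
t=3: arr=0 -> substrate=0 bound=1 product=0
t=4: arr=0 -> substrate=0 bound=0 product=1
t=5: arr=0 -> substrate=0 bound=0 product=1
t=6: arr=0 -> substrate=0 bound=0 product=1
t=7: arr=3 -> substrate=1 bound=2 product=1
t=8: arr=2 -> substrate=3 bound=2 product=1
t=9: arr=0 -> substrate=3 bound=2 product=1
t=10: arr=0 -> substrate=3 bound=2 product=1
t=11: arr=0 -> substrate=1 bound=2 product=3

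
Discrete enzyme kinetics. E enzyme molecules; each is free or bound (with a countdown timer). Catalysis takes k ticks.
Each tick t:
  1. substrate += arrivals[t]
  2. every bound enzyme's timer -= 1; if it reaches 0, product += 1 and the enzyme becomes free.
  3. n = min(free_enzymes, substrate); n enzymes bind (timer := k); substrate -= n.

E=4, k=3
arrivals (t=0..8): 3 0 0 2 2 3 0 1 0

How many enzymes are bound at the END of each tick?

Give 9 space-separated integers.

Answer: 3 3 3 2 4 4 4 4 4

Derivation:
t=0: arr=3 -> substrate=0 bound=3 product=0
t=1: arr=0 -> substrate=0 bound=3 product=0
t=2: arr=0 -> substrate=0 bound=3 product=0
t=3: arr=2 -> substrate=0 bound=2 product=3
t=4: arr=2 -> substrate=0 bound=4 product=3
t=5: arr=3 -> substrate=3 bound=4 product=3
t=6: arr=0 -> substrate=1 bound=4 product=5
t=7: arr=1 -> substrate=0 bound=4 product=7
t=8: arr=0 -> substrate=0 bound=4 product=7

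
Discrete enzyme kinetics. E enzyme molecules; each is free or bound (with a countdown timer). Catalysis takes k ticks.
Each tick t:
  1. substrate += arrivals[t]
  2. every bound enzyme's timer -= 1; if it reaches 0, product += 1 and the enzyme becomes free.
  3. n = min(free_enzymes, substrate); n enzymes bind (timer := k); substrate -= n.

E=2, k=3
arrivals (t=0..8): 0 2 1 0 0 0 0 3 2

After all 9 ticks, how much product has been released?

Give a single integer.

Answer: 3

Derivation:
t=0: arr=0 -> substrate=0 bound=0 product=0
t=1: arr=2 -> substrate=0 bound=2 product=0
t=2: arr=1 -> substrate=1 bound=2 product=0
t=3: arr=0 -> substrate=1 bound=2 product=0
t=4: arr=0 -> substrate=0 bound=1 product=2
t=5: arr=0 -> substrate=0 bound=1 product=2
t=6: arr=0 -> substrate=0 bound=1 product=2
t=7: arr=3 -> substrate=1 bound=2 product=3
t=8: arr=2 -> substrate=3 bound=2 product=3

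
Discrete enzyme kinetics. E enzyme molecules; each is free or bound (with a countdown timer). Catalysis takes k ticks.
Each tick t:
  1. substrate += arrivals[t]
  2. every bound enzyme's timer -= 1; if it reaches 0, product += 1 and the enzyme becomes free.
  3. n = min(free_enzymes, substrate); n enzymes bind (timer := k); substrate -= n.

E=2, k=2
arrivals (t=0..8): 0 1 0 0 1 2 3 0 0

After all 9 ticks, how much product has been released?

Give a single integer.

t=0: arr=0 -> substrate=0 bound=0 product=0
t=1: arr=1 -> substrate=0 bound=1 product=0
t=2: arr=0 -> substrate=0 bound=1 product=0
t=3: arr=0 -> substrate=0 bound=0 product=1
t=4: arr=1 -> substrate=0 bound=1 product=1
t=5: arr=2 -> substrate=1 bound=2 product=1
t=6: arr=3 -> substrate=3 bound=2 product=2
t=7: arr=0 -> substrate=2 bound=2 product=3
t=8: arr=0 -> substrate=1 bound=2 product=4

Answer: 4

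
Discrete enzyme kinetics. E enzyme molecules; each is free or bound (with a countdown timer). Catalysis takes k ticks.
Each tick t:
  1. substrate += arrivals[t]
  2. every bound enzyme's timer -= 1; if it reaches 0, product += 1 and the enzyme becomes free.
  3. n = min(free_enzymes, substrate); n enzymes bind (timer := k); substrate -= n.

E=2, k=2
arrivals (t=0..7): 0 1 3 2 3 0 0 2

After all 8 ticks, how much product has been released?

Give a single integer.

Answer: 5

Derivation:
t=0: arr=0 -> substrate=0 bound=0 product=0
t=1: arr=1 -> substrate=0 bound=1 product=0
t=2: arr=3 -> substrate=2 bound=2 product=0
t=3: arr=2 -> substrate=3 bound=2 product=1
t=4: arr=3 -> substrate=5 bound=2 product=2
t=5: arr=0 -> substrate=4 bound=2 product=3
t=6: arr=0 -> substrate=3 bound=2 product=4
t=7: arr=2 -> substrate=4 bound=2 product=5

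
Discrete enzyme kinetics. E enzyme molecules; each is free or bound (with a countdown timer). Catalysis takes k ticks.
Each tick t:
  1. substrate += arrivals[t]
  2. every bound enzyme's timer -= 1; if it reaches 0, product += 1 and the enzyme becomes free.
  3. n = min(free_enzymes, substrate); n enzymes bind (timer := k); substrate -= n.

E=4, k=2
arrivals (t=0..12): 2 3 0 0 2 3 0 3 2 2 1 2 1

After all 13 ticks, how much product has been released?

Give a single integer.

t=0: arr=2 -> substrate=0 bound=2 product=0
t=1: arr=3 -> substrate=1 bound=4 product=0
t=2: arr=0 -> substrate=0 bound=3 product=2
t=3: arr=0 -> substrate=0 bound=1 product=4
t=4: arr=2 -> substrate=0 bound=2 product=5
t=5: arr=3 -> substrate=1 bound=4 product=5
t=6: arr=0 -> substrate=0 bound=3 product=7
t=7: arr=3 -> substrate=0 bound=4 product=9
t=8: arr=2 -> substrate=1 bound=4 product=10
t=9: arr=2 -> substrate=0 bound=4 product=13
t=10: arr=1 -> substrate=0 bound=4 product=14
t=11: arr=2 -> substrate=0 bound=3 product=17
t=12: arr=1 -> substrate=0 bound=3 product=18

Answer: 18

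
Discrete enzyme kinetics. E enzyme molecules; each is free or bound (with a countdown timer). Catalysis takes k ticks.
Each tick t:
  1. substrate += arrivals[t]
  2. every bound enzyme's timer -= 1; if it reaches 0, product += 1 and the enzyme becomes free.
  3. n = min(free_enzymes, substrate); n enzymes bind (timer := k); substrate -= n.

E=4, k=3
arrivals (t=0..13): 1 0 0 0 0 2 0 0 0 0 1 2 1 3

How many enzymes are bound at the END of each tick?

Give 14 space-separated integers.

t=0: arr=1 -> substrate=0 bound=1 product=0
t=1: arr=0 -> substrate=0 bound=1 product=0
t=2: arr=0 -> substrate=0 bound=1 product=0
t=3: arr=0 -> substrate=0 bound=0 product=1
t=4: arr=0 -> substrate=0 bound=0 product=1
t=5: arr=2 -> substrate=0 bound=2 product=1
t=6: arr=0 -> substrate=0 bound=2 product=1
t=7: arr=0 -> substrate=0 bound=2 product=1
t=8: arr=0 -> substrate=0 bound=0 product=3
t=9: arr=0 -> substrate=0 bound=0 product=3
t=10: arr=1 -> substrate=0 bound=1 product=3
t=11: arr=2 -> substrate=0 bound=3 product=3
t=12: arr=1 -> substrate=0 bound=4 product=3
t=13: arr=3 -> substrate=2 bound=4 product=4

Answer: 1 1 1 0 0 2 2 2 0 0 1 3 4 4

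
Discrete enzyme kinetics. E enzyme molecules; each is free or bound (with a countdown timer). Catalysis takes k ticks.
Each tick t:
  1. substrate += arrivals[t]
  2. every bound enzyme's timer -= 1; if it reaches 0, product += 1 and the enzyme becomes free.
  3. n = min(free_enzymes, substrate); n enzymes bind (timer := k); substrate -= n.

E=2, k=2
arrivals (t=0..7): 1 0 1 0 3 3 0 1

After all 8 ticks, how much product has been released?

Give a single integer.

t=0: arr=1 -> substrate=0 bound=1 product=0
t=1: arr=0 -> substrate=0 bound=1 product=0
t=2: arr=1 -> substrate=0 bound=1 product=1
t=3: arr=0 -> substrate=0 bound=1 product=1
t=4: arr=3 -> substrate=1 bound=2 product=2
t=5: arr=3 -> substrate=4 bound=2 product=2
t=6: arr=0 -> substrate=2 bound=2 product=4
t=7: arr=1 -> substrate=3 bound=2 product=4

Answer: 4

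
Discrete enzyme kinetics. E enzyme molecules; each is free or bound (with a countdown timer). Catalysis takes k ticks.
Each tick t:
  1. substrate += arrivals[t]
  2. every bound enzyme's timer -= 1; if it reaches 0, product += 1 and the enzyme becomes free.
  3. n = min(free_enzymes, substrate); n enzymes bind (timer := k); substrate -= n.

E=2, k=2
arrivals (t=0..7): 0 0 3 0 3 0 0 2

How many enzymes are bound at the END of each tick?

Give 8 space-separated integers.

t=0: arr=0 -> substrate=0 bound=0 product=0
t=1: arr=0 -> substrate=0 bound=0 product=0
t=2: arr=3 -> substrate=1 bound=2 product=0
t=3: arr=0 -> substrate=1 bound=2 product=0
t=4: arr=3 -> substrate=2 bound=2 product=2
t=5: arr=0 -> substrate=2 bound=2 product=2
t=6: arr=0 -> substrate=0 bound=2 product=4
t=7: arr=2 -> substrate=2 bound=2 product=4

Answer: 0 0 2 2 2 2 2 2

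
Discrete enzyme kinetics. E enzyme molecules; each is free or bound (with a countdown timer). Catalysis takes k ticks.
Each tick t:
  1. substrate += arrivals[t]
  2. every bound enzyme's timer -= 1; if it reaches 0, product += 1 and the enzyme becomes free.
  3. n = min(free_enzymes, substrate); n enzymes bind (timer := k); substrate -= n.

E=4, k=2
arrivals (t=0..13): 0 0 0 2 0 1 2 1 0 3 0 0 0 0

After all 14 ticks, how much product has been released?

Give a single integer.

t=0: arr=0 -> substrate=0 bound=0 product=0
t=1: arr=0 -> substrate=0 bound=0 product=0
t=2: arr=0 -> substrate=0 bound=0 product=0
t=3: arr=2 -> substrate=0 bound=2 product=0
t=4: arr=0 -> substrate=0 bound=2 product=0
t=5: arr=1 -> substrate=0 bound=1 product=2
t=6: arr=2 -> substrate=0 bound=3 product=2
t=7: arr=1 -> substrate=0 bound=3 product=3
t=8: arr=0 -> substrate=0 bound=1 product=5
t=9: arr=3 -> substrate=0 bound=3 product=6
t=10: arr=0 -> substrate=0 bound=3 product=6
t=11: arr=0 -> substrate=0 bound=0 product=9
t=12: arr=0 -> substrate=0 bound=0 product=9
t=13: arr=0 -> substrate=0 bound=0 product=9

Answer: 9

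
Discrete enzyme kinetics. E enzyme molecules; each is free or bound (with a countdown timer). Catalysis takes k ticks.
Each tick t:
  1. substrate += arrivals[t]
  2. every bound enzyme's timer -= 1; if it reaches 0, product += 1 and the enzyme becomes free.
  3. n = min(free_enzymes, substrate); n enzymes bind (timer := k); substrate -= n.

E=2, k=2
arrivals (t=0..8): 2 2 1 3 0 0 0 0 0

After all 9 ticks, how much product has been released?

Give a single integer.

t=0: arr=2 -> substrate=0 bound=2 product=0
t=1: arr=2 -> substrate=2 bound=2 product=0
t=2: arr=1 -> substrate=1 bound=2 product=2
t=3: arr=3 -> substrate=4 bound=2 product=2
t=4: arr=0 -> substrate=2 bound=2 product=4
t=5: arr=0 -> substrate=2 bound=2 product=4
t=6: arr=0 -> substrate=0 bound=2 product=6
t=7: arr=0 -> substrate=0 bound=2 product=6
t=8: arr=0 -> substrate=0 bound=0 product=8

Answer: 8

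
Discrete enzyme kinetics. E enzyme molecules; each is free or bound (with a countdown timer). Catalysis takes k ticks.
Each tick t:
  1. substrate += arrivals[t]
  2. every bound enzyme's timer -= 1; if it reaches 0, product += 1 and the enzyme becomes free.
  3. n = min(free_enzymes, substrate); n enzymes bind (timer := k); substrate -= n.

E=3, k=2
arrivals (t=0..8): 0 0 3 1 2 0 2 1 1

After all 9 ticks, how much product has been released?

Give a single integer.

Answer: 8

Derivation:
t=0: arr=0 -> substrate=0 bound=0 product=0
t=1: arr=0 -> substrate=0 bound=0 product=0
t=2: arr=3 -> substrate=0 bound=3 product=0
t=3: arr=1 -> substrate=1 bound=3 product=0
t=4: arr=2 -> substrate=0 bound=3 product=3
t=5: arr=0 -> substrate=0 bound=3 product=3
t=6: arr=2 -> substrate=0 bound=2 product=6
t=7: arr=1 -> substrate=0 bound=3 product=6
t=8: arr=1 -> substrate=0 bound=2 product=8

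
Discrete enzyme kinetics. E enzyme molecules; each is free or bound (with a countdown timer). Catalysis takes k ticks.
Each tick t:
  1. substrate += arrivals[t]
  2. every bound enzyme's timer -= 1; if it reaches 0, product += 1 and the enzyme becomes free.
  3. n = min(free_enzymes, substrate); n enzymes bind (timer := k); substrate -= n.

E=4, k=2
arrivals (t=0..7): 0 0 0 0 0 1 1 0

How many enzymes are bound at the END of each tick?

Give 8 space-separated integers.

Answer: 0 0 0 0 0 1 2 1

Derivation:
t=0: arr=0 -> substrate=0 bound=0 product=0
t=1: arr=0 -> substrate=0 bound=0 product=0
t=2: arr=0 -> substrate=0 bound=0 product=0
t=3: arr=0 -> substrate=0 bound=0 product=0
t=4: arr=0 -> substrate=0 bound=0 product=0
t=5: arr=1 -> substrate=0 bound=1 product=0
t=6: arr=1 -> substrate=0 bound=2 product=0
t=7: arr=0 -> substrate=0 bound=1 product=1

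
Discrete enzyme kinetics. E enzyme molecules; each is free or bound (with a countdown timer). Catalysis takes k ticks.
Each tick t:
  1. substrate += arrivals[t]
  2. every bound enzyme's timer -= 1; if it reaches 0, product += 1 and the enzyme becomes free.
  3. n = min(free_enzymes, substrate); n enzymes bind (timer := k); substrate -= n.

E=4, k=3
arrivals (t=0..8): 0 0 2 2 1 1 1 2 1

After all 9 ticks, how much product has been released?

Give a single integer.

Answer: 6

Derivation:
t=0: arr=0 -> substrate=0 bound=0 product=0
t=1: arr=0 -> substrate=0 bound=0 product=0
t=2: arr=2 -> substrate=0 bound=2 product=0
t=3: arr=2 -> substrate=0 bound=4 product=0
t=4: arr=1 -> substrate=1 bound=4 product=0
t=5: arr=1 -> substrate=0 bound=4 product=2
t=6: arr=1 -> substrate=0 bound=3 product=4
t=7: arr=2 -> substrate=1 bound=4 product=4
t=8: arr=1 -> substrate=0 bound=4 product=6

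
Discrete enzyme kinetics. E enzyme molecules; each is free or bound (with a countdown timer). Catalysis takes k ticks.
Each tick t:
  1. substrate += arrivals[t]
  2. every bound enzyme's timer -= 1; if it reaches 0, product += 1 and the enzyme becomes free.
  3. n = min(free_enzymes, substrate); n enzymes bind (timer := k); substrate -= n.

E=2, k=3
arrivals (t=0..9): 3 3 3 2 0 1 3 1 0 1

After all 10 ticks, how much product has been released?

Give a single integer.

t=0: arr=3 -> substrate=1 bound=2 product=0
t=1: arr=3 -> substrate=4 bound=2 product=0
t=2: arr=3 -> substrate=7 bound=2 product=0
t=3: arr=2 -> substrate=7 bound=2 product=2
t=4: arr=0 -> substrate=7 bound=2 product=2
t=5: arr=1 -> substrate=8 bound=2 product=2
t=6: arr=3 -> substrate=9 bound=2 product=4
t=7: arr=1 -> substrate=10 bound=2 product=4
t=8: arr=0 -> substrate=10 bound=2 product=4
t=9: arr=1 -> substrate=9 bound=2 product=6

Answer: 6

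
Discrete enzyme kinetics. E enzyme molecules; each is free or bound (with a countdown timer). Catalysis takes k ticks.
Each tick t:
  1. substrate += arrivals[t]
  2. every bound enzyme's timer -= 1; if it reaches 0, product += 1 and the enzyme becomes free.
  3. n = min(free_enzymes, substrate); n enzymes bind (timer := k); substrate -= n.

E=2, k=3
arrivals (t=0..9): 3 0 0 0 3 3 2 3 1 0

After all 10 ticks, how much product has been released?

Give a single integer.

Answer: 5

Derivation:
t=0: arr=3 -> substrate=1 bound=2 product=0
t=1: arr=0 -> substrate=1 bound=2 product=0
t=2: arr=0 -> substrate=1 bound=2 product=0
t=3: arr=0 -> substrate=0 bound=1 product=2
t=4: arr=3 -> substrate=2 bound=2 product=2
t=5: arr=3 -> substrate=5 bound=2 product=2
t=6: arr=2 -> substrate=6 bound=2 product=3
t=7: arr=3 -> substrate=8 bound=2 product=4
t=8: arr=1 -> substrate=9 bound=2 product=4
t=9: arr=0 -> substrate=8 bound=2 product=5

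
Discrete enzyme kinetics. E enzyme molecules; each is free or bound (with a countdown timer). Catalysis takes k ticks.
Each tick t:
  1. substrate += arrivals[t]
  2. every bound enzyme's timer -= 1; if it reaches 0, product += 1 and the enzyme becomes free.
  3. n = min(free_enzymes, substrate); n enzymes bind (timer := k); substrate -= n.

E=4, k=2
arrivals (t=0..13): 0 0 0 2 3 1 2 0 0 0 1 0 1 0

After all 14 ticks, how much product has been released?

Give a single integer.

t=0: arr=0 -> substrate=0 bound=0 product=0
t=1: arr=0 -> substrate=0 bound=0 product=0
t=2: arr=0 -> substrate=0 bound=0 product=0
t=3: arr=2 -> substrate=0 bound=2 product=0
t=4: arr=3 -> substrate=1 bound=4 product=0
t=5: arr=1 -> substrate=0 bound=4 product=2
t=6: arr=2 -> substrate=0 bound=4 product=4
t=7: arr=0 -> substrate=0 bound=2 product=6
t=8: arr=0 -> substrate=0 bound=0 product=8
t=9: arr=0 -> substrate=0 bound=0 product=8
t=10: arr=1 -> substrate=0 bound=1 product=8
t=11: arr=0 -> substrate=0 bound=1 product=8
t=12: arr=1 -> substrate=0 bound=1 product=9
t=13: arr=0 -> substrate=0 bound=1 product=9

Answer: 9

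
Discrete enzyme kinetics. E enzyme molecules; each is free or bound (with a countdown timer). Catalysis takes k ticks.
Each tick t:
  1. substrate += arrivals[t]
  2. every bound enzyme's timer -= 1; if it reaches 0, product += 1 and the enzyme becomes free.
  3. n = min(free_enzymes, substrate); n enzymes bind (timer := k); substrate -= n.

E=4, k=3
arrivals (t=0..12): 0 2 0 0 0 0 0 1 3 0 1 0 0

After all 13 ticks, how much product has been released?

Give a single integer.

Answer: 6

Derivation:
t=0: arr=0 -> substrate=0 bound=0 product=0
t=1: arr=2 -> substrate=0 bound=2 product=0
t=2: arr=0 -> substrate=0 bound=2 product=0
t=3: arr=0 -> substrate=0 bound=2 product=0
t=4: arr=0 -> substrate=0 bound=0 product=2
t=5: arr=0 -> substrate=0 bound=0 product=2
t=6: arr=0 -> substrate=0 bound=0 product=2
t=7: arr=1 -> substrate=0 bound=1 product=2
t=8: arr=3 -> substrate=0 bound=4 product=2
t=9: arr=0 -> substrate=0 bound=4 product=2
t=10: arr=1 -> substrate=0 bound=4 product=3
t=11: arr=0 -> substrate=0 bound=1 product=6
t=12: arr=0 -> substrate=0 bound=1 product=6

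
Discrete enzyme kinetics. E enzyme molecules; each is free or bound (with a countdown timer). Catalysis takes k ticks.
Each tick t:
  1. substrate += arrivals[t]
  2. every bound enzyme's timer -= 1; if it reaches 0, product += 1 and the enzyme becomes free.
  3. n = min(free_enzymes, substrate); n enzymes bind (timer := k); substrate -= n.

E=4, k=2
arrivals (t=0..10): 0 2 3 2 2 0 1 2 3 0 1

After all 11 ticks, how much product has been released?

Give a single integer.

Answer: 14

Derivation:
t=0: arr=0 -> substrate=0 bound=0 product=0
t=1: arr=2 -> substrate=0 bound=2 product=0
t=2: arr=3 -> substrate=1 bound=4 product=0
t=3: arr=2 -> substrate=1 bound=4 product=2
t=4: arr=2 -> substrate=1 bound=4 product=4
t=5: arr=0 -> substrate=0 bound=3 product=6
t=6: arr=1 -> substrate=0 bound=2 product=8
t=7: arr=2 -> substrate=0 bound=3 product=9
t=8: arr=3 -> substrate=1 bound=4 product=10
t=9: arr=0 -> substrate=0 bound=3 product=12
t=10: arr=1 -> substrate=0 bound=2 product=14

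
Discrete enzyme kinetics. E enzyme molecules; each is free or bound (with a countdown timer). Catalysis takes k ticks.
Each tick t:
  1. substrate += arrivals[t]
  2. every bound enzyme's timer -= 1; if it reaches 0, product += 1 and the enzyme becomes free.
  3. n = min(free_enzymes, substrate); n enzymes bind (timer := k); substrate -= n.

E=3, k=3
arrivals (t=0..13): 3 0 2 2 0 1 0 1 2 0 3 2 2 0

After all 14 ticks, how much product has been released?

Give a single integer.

Answer: 12

Derivation:
t=0: arr=3 -> substrate=0 bound=3 product=0
t=1: arr=0 -> substrate=0 bound=3 product=0
t=2: arr=2 -> substrate=2 bound=3 product=0
t=3: arr=2 -> substrate=1 bound=3 product=3
t=4: arr=0 -> substrate=1 bound=3 product=3
t=5: arr=1 -> substrate=2 bound=3 product=3
t=6: arr=0 -> substrate=0 bound=2 product=6
t=7: arr=1 -> substrate=0 bound=3 product=6
t=8: arr=2 -> substrate=2 bound=3 product=6
t=9: arr=0 -> substrate=0 bound=3 product=8
t=10: arr=3 -> substrate=2 bound=3 product=9
t=11: arr=2 -> substrate=4 bound=3 product=9
t=12: arr=2 -> substrate=4 bound=3 product=11
t=13: arr=0 -> substrate=3 bound=3 product=12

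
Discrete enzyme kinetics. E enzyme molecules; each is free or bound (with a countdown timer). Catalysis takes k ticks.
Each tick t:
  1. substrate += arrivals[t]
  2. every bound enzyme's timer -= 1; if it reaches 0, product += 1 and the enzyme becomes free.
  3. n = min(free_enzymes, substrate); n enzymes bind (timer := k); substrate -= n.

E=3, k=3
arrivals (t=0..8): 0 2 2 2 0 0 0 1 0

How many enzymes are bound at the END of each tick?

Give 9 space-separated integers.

t=0: arr=0 -> substrate=0 bound=0 product=0
t=1: arr=2 -> substrate=0 bound=2 product=0
t=2: arr=2 -> substrate=1 bound=3 product=0
t=3: arr=2 -> substrate=3 bound=3 product=0
t=4: arr=0 -> substrate=1 bound=3 product=2
t=5: arr=0 -> substrate=0 bound=3 product=3
t=6: arr=0 -> substrate=0 bound=3 product=3
t=7: arr=1 -> substrate=0 bound=2 product=5
t=8: arr=0 -> substrate=0 bound=1 product=6

Answer: 0 2 3 3 3 3 3 2 1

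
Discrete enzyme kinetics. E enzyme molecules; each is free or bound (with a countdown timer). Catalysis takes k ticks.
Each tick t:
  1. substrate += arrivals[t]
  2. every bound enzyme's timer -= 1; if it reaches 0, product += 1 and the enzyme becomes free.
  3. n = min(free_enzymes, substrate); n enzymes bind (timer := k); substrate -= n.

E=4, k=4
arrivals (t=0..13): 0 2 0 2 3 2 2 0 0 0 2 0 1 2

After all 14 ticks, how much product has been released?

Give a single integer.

t=0: arr=0 -> substrate=0 bound=0 product=0
t=1: arr=2 -> substrate=0 bound=2 product=0
t=2: arr=0 -> substrate=0 bound=2 product=0
t=3: arr=2 -> substrate=0 bound=4 product=0
t=4: arr=3 -> substrate=3 bound=4 product=0
t=5: arr=2 -> substrate=3 bound=4 product=2
t=6: arr=2 -> substrate=5 bound=4 product=2
t=7: arr=0 -> substrate=3 bound=4 product=4
t=8: arr=0 -> substrate=3 bound=4 product=4
t=9: arr=0 -> substrate=1 bound=4 product=6
t=10: arr=2 -> substrate=3 bound=4 product=6
t=11: arr=0 -> substrate=1 bound=4 product=8
t=12: arr=1 -> substrate=2 bound=4 product=8
t=13: arr=2 -> substrate=2 bound=4 product=10

Answer: 10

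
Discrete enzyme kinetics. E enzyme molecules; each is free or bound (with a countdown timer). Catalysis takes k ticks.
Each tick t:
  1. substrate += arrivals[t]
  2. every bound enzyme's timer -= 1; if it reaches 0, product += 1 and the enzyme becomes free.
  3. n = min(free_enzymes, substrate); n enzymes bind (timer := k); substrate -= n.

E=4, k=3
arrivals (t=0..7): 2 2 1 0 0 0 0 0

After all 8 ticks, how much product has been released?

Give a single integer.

t=0: arr=2 -> substrate=0 bound=2 product=0
t=1: arr=2 -> substrate=0 bound=4 product=0
t=2: arr=1 -> substrate=1 bound=4 product=0
t=3: arr=0 -> substrate=0 bound=3 product=2
t=4: arr=0 -> substrate=0 bound=1 product=4
t=5: arr=0 -> substrate=0 bound=1 product=4
t=6: arr=0 -> substrate=0 bound=0 product=5
t=7: arr=0 -> substrate=0 bound=0 product=5

Answer: 5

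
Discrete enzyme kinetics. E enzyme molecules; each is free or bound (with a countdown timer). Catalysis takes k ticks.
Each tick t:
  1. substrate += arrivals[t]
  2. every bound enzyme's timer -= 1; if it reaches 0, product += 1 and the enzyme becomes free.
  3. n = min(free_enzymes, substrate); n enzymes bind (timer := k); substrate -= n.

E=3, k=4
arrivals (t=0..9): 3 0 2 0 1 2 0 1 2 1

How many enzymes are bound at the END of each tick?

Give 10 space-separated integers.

t=0: arr=3 -> substrate=0 bound=3 product=0
t=1: arr=0 -> substrate=0 bound=3 product=0
t=2: arr=2 -> substrate=2 bound=3 product=0
t=3: arr=0 -> substrate=2 bound=3 product=0
t=4: arr=1 -> substrate=0 bound=3 product=3
t=5: arr=2 -> substrate=2 bound=3 product=3
t=6: arr=0 -> substrate=2 bound=3 product=3
t=7: arr=1 -> substrate=3 bound=3 product=3
t=8: arr=2 -> substrate=2 bound=3 product=6
t=9: arr=1 -> substrate=3 bound=3 product=6

Answer: 3 3 3 3 3 3 3 3 3 3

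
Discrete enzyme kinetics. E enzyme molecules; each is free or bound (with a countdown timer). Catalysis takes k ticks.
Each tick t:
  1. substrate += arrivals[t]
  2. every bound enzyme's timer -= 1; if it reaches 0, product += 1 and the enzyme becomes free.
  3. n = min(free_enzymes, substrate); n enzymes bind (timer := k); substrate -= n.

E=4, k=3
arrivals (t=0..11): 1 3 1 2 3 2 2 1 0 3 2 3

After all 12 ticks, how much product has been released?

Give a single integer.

Answer: 12

Derivation:
t=0: arr=1 -> substrate=0 bound=1 product=0
t=1: arr=3 -> substrate=0 bound=4 product=0
t=2: arr=1 -> substrate=1 bound=4 product=0
t=3: arr=2 -> substrate=2 bound=4 product=1
t=4: arr=3 -> substrate=2 bound=4 product=4
t=5: arr=2 -> substrate=4 bound=4 product=4
t=6: arr=2 -> substrate=5 bound=4 product=5
t=7: arr=1 -> substrate=3 bound=4 product=8
t=8: arr=0 -> substrate=3 bound=4 product=8
t=9: arr=3 -> substrate=5 bound=4 product=9
t=10: arr=2 -> substrate=4 bound=4 product=12
t=11: arr=3 -> substrate=7 bound=4 product=12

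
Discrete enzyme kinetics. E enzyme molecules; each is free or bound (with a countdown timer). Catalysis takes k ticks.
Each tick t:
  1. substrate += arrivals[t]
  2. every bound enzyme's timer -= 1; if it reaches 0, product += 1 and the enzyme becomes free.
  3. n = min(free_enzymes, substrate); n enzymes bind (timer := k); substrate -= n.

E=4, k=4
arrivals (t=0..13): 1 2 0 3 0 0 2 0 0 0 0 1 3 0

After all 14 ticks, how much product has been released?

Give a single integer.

Answer: 8

Derivation:
t=0: arr=1 -> substrate=0 bound=1 product=0
t=1: arr=2 -> substrate=0 bound=3 product=0
t=2: arr=0 -> substrate=0 bound=3 product=0
t=3: arr=3 -> substrate=2 bound=4 product=0
t=4: arr=0 -> substrate=1 bound=4 product=1
t=5: arr=0 -> substrate=0 bound=3 product=3
t=6: arr=2 -> substrate=1 bound=4 product=3
t=7: arr=0 -> substrate=0 bound=4 product=4
t=8: arr=0 -> substrate=0 bound=3 product=5
t=9: arr=0 -> substrate=0 bound=2 product=6
t=10: arr=0 -> substrate=0 bound=1 product=7
t=11: arr=1 -> substrate=0 bound=1 product=8
t=12: arr=3 -> substrate=0 bound=4 product=8
t=13: arr=0 -> substrate=0 bound=4 product=8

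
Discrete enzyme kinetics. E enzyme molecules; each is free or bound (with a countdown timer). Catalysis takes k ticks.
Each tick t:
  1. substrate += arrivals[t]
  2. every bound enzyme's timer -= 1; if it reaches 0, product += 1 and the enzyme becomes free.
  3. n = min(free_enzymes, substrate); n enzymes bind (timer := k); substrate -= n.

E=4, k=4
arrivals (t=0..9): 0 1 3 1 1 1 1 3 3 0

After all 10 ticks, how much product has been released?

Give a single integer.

Answer: 5

Derivation:
t=0: arr=0 -> substrate=0 bound=0 product=0
t=1: arr=1 -> substrate=0 bound=1 product=0
t=2: arr=3 -> substrate=0 bound=4 product=0
t=3: arr=1 -> substrate=1 bound=4 product=0
t=4: arr=1 -> substrate=2 bound=4 product=0
t=5: arr=1 -> substrate=2 bound=4 product=1
t=6: arr=1 -> substrate=0 bound=4 product=4
t=7: arr=3 -> substrate=3 bound=4 product=4
t=8: arr=3 -> substrate=6 bound=4 product=4
t=9: arr=0 -> substrate=5 bound=4 product=5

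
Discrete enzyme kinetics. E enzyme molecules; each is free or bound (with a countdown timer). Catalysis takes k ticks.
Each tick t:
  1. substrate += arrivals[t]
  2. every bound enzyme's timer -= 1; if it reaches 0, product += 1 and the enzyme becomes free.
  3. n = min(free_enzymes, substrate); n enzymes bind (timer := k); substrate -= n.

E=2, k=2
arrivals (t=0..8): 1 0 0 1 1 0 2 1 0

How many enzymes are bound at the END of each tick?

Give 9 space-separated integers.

t=0: arr=1 -> substrate=0 bound=1 product=0
t=1: arr=0 -> substrate=0 bound=1 product=0
t=2: arr=0 -> substrate=0 bound=0 product=1
t=3: arr=1 -> substrate=0 bound=1 product=1
t=4: arr=1 -> substrate=0 bound=2 product=1
t=5: arr=0 -> substrate=0 bound=1 product=2
t=6: arr=2 -> substrate=0 bound=2 product=3
t=7: arr=1 -> substrate=1 bound=2 product=3
t=8: arr=0 -> substrate=0 bound=1 product=5

Answer: 1 1 0 1 2 1 2 2 1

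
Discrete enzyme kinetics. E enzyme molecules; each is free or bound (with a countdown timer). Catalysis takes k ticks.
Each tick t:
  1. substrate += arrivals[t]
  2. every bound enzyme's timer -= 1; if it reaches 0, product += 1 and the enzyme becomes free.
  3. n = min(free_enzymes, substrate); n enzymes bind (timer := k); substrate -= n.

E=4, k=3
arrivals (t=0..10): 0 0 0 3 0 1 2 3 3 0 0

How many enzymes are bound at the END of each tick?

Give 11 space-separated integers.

Answer: 0 0 0 3 3 4 3 4 4 4 4

Derivation:
t=0: arr=0 -> substrate=0 bound=0 product=0
t=1: arr=0 -> substrate=0 bound=0 product=0
t=2: arr=0 -> substrate=0 bound=0 product=0
t=3: arr=3 -> substrate=0 bound=3 product=0
t=4: arr=0 -> substrate=0 bound=3 product=0
t=5: arr=1 -> substrate=0 bound=4 product=0
t=6: arr=2 -> substrate=0 bound=3 product=3
t=7: arr=3 -> substrate=2 bound=4 product=3
t=8: arr=3 -> substrate=4 bound=4 product=4
t=9: arr=0 -> substrate=2 bound=4 product=6
t=10: arr=0 -> substrate=1 bound=4 product=7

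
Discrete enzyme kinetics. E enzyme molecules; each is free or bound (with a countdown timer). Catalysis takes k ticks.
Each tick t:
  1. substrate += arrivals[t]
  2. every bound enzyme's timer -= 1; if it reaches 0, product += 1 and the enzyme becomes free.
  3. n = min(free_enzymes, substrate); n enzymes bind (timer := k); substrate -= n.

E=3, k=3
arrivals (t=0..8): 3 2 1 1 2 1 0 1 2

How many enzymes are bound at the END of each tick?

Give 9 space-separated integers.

t=0: arr=3 -> substrate=0 bound=3 product=0
t=1: arr=2 -> substrate=2 bound=3 product=0
t=2: arr=1 -> substrate=3 bound=3 product=0
t=3: arr=1 -> substrate=1 bound=3 product=3
t=4: arr=2 -> substrate=3 bound=3 product=3
t=5: arr=1 -> substrate=4 bound=3 product=3
t=6: arr=0 -> substrate=1 bound=3 product=6
t=7: arr=1 -> substrate=2 bound=3 product=6
t=8: arr=2 -> substrate=4 bound=3 product=6

Answer: 3 3 3 3 3 3 3 3 3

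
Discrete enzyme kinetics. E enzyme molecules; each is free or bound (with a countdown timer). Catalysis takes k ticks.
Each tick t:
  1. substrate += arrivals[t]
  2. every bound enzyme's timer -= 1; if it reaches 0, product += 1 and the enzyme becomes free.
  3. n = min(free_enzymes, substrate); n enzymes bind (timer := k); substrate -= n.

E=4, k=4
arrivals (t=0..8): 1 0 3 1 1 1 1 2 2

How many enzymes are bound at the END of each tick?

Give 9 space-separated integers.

t=0: arr=1 -> substrate=0 bound=1 product=0
t=1: arr=0 -> substrate=0 bound=1 product=0
t=2: arr=3 -> substrate=0 bound=4 product=0
t=3: arr=1 -> substrate=1 bound=4 product=0
t=4: arr=1 -> substrate=1 bound=4 product=1
t=5: arr=1 -> substrate=2 bound=4 product=1
t=6: arr=1 -> substrate=0 bound=4 product=4
t=7: arr=2 -> substrate=2 bound=4 product=4
t=8: arr=2 -> substrate=3 bound=4 product=5

Answer: 1 1 4 4 4 4 4 4 4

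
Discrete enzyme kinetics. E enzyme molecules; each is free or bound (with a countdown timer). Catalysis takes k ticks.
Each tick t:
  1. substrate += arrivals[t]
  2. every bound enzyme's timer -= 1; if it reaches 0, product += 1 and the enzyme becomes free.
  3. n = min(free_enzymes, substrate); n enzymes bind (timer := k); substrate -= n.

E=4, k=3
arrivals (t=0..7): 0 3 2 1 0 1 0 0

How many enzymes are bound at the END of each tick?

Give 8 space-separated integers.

t=0: arr=0 -> substrate=0 bound=0 product=0
t=1: arr=3 -> substrate=0 bound=3 product=0
t=2: arr=2 -> substrate=1 bound=4 product=0
t=3: arr=1 -> substrate=2 bound=4 product=0
t=4: arr=0 -> substrate=0 bound=3 product=3
t=5: arr=1 -> substrate=0 bound=3 product=4
t=6: arr=0 -> substrate=0 bound=3 product=4
t=7: arr=0 -> substrate=0 bound=1 product=6

Answer: 0 3 4 4 3 3 3 1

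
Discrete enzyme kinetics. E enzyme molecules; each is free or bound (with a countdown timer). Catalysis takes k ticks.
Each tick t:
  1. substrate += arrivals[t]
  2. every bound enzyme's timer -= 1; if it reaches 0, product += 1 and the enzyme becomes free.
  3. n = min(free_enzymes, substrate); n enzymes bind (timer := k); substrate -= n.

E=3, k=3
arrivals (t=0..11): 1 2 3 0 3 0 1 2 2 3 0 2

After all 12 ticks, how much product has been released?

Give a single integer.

Answer: 9

Derivation:
t=0: arr=1 -> substrate=0 bound=1 product=0
t=1: arr=2 -> substrate=0 bound=3 product=0
t=2: arr=3 -> substrate=3 bound=3 product=0
t=3: arr=0 -> substrate=2 bound=3 product=1
t=4: arr=3 -> substrate=3 bound=3 product=3
t=5: arr=0 -> substrate=3 bound=3 product=3
t=6: arr=1 -> substrate=3 bound=3 product=4
t=7: arr=2 -> substrate=3 bound=3 product=6
t=8: arr=2 -> substrate=5 bound=3 product=6
t=9: arr=3 -> substrate=7 bound=3 product=7
t=10: arr=0 -> substrate=5 bound=3 product=9
t=11: arr=2 -> substrate=7 bound=3 product=9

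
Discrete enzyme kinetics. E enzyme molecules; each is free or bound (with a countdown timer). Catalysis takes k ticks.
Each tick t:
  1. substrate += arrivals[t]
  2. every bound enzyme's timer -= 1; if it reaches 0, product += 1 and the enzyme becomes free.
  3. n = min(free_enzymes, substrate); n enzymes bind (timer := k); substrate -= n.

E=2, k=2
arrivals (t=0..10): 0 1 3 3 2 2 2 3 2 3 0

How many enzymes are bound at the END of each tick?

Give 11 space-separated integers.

Answer: 0 1 2 2 2 2 2 2 2 2 2

Derivation:
t=0: arr=0 -> substrate=0 bound=0 product=0
t=1: arr=1 -> substrate=0 bound=1 product=0
t=2: arr=3 -> substrate=2 bound=2 product=0
t=3: arr=3 -> substrate=4 bound=2 product=1
t=4: arr=2 -> substrate=5 bound=2 product=2
t=5: arr=2 -> substrate=6 bound=2 product=3
t=6: arr=2 -> substrate=7 bound=2 product=4
t=7: arr=3 -> substrate=9 bound=2 product=5
t=8: arr=2 -> substrate=10 bound=2 product=6
t=9: arr=3 -> substrate=12 bound=2 product=7
t=10: arr=0 -> substrate=11 bound=2 product=8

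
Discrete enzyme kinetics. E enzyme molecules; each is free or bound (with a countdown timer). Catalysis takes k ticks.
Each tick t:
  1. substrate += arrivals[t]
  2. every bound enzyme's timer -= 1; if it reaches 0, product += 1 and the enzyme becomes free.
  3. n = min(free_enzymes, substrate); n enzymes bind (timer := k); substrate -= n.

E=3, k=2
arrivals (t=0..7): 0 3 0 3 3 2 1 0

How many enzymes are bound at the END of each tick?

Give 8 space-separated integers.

t=0: arr=0 -> substrate=0 bound=0 product=0
t=1: arr=3 -> substrate=0 bound=3 product=0
t=2: arr=0 -> substrate=0 bound=3 product=0
t=3: arr=3 -> substrate=0 bound=3 product=3
t=4: arr=3 -> substrate=3 bound=3 product=3
t=5: arr=2 -> substrate=2 bound=3 product=6
t=6: arr=1 -> substrate=3 bound=3 product=6
t=7: arr=0 -> substrate=0 bound=3 product=9

Answer: 0 3 3 3 3 3 3 3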